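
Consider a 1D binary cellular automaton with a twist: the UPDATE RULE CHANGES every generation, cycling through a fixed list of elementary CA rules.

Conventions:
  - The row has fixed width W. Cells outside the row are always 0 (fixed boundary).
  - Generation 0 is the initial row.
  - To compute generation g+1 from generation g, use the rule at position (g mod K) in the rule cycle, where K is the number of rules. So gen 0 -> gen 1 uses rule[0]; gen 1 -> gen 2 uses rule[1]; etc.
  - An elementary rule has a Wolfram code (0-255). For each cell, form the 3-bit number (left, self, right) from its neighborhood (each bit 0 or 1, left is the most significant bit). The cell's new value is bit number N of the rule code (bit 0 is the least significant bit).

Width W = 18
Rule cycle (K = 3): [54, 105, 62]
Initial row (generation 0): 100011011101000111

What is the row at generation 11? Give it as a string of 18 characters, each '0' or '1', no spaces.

Gen 0: 100011011101000111
Gen 1 (rule 54): 110100100011101000
Gen 2 (rule 105): 111000001010110011
Gen 3 (rule 62): 100100011111101110
Gen 4 (rule 54): 111110100000010001
Gen 5 (rule 105): 100011001111000100
Gen 6 (rule 62): 110110111000101110
Gen 7 (rule 54): 001001000101110001
Gen 8 (rule 105): 100000010011010100
Gen 9 (rule 62): 110000111110111110
Gen 10 (rule 54): 001001000001000001
Gen 11 (rule 105): 100000011100011100

Answer: 100000011100011100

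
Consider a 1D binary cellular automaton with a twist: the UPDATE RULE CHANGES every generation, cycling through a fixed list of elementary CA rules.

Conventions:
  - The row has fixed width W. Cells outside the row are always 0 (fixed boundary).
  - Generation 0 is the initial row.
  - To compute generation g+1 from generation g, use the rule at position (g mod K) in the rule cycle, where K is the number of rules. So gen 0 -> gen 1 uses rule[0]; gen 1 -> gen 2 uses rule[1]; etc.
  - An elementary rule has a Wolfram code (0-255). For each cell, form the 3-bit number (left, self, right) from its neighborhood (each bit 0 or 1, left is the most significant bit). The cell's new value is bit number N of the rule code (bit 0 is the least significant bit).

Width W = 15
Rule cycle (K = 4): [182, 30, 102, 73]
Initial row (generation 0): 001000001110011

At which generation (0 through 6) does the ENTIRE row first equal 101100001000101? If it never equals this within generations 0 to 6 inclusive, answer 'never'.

Gen 0: 001000001110011
Gen 1 (rule 182): 011100010101100
Gen 2 (rule 30): 110010110101010
Gen 3 (rule 102): 010111011111110
Gen 4 (rule 73): 000101010000010
Gen 5 (rule 182): 001111111000111
Gen 6 (rule 30): 011000000101100

Answer: never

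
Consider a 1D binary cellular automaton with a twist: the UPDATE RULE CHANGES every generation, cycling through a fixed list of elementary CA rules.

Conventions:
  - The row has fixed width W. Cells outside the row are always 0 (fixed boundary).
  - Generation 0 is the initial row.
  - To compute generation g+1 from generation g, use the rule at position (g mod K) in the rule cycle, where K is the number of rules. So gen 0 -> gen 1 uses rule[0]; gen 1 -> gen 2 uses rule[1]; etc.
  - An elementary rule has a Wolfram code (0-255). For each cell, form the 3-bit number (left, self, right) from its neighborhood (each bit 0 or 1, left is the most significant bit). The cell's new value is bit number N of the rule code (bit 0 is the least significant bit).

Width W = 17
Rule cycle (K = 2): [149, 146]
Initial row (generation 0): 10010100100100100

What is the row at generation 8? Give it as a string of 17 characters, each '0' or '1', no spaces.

Answer: 10110111100001010

Derivation:
Gen 0: 10010100100100100
Gen 1 (rule 149): 11010110110110111
Gen 2 (rule 146): 00000000000000010
Gen 3 (rule 149): 11111111111111011
Gen 4 (rule 146): 01111111111110000
Gen 5 (rule 149): 00111111111101111
Gen 6 (rule 146): 01011111111000110
Gen 7 (rule 149): 01001111110110001
Gen 8 (rule 146): 10110111100001010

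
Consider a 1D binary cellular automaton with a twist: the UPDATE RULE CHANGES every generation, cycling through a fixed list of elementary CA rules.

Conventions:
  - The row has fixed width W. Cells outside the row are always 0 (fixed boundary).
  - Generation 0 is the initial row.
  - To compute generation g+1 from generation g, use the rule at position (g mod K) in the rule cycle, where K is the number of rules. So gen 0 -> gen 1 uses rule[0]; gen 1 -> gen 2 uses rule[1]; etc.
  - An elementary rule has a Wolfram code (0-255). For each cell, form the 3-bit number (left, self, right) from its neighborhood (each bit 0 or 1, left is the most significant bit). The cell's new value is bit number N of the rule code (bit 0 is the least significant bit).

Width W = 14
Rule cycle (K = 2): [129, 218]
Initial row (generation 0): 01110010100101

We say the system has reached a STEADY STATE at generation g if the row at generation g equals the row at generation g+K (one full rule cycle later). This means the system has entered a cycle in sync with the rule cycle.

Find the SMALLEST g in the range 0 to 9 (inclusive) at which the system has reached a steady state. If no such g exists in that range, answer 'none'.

Answer: 6

Derivation:
Gen 0: 01110010100101
Gen 1 (rule 129): 00100000000000
Gen 2 (rule 218): 01010000000000
Gen 3 (rule 129): 00000111111111
Gen 4 (rule 218): 00001111111111
Gen 5 (rule 129): 11100111111110
Gen 6 (rule 218): 11111111111111
Gen 7 (rule 129): 01111111111110
Gen 8 (rule 218): 11111111111111
Gen 9 (rule 129): 01111111111110
Gen 10 (rule 218): 11111111111111
Gen 11 (rule 129): 01111111111110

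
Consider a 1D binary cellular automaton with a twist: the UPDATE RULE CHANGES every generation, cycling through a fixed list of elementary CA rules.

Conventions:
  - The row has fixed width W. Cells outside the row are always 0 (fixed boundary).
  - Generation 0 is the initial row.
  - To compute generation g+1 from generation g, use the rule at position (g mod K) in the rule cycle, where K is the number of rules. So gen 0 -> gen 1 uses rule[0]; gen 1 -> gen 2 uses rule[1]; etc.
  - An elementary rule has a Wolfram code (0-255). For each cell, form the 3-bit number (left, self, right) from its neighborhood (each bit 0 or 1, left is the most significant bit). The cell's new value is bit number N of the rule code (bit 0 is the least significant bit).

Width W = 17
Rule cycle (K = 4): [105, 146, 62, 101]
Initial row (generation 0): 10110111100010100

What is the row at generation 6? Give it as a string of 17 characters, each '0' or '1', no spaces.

Answer: 01010001101111000

Derivation:
Gen 0: 10110111100010100
Gen 1 (rule 105): 01111100101001001
Gen 2 (rule 146): 10111011000110110
Gen 3 (rule 62): 11100110101101101
Gen 4 (rule 101): 00100011110110111
Gen 5 (rule 105): 10001010011111101
Gen 6 (rule 146): 01010001101111000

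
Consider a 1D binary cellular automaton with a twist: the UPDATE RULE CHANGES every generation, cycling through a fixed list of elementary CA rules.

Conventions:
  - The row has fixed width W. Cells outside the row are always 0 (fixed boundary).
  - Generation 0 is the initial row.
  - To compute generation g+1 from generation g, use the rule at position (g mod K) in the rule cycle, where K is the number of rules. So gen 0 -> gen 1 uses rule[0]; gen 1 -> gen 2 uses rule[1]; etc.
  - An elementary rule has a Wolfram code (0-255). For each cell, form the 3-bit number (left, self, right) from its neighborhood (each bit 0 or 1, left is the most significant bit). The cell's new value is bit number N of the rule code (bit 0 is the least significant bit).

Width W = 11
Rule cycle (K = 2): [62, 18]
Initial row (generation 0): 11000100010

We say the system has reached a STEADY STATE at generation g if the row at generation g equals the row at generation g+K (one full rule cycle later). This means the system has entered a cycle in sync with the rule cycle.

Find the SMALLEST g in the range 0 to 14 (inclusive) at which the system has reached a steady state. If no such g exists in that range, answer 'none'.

Answer: 2

Derivation:
Gen 0: 11000100010
Gen 1 (rule 62): 10101110111
Gen 2 (rule 18): 00000000000
Gen 3 (rule 62): 00000000000
Gen 4 (rule 18): 00000000000
Gen 5 (rule 62): 00000000000
Gen 6 (rule 18): 00000000000
Gen 7 (rule 62): 00000000000
Gen 8 (rule 18): 00000000000
Gen 9 (rule 62): 00000000000
Gen 10 (rule 18): 00000000000
Gen 11 (rule 62): 00000000000
Gen 12 (rule 18): 00000000000
Gen 13 (rule 62): 00000000000
Gen 14 (rule 18): 00000000000
Gen 15 (rule 62): 00000000000
Gen 16 (rule 18): 00000000000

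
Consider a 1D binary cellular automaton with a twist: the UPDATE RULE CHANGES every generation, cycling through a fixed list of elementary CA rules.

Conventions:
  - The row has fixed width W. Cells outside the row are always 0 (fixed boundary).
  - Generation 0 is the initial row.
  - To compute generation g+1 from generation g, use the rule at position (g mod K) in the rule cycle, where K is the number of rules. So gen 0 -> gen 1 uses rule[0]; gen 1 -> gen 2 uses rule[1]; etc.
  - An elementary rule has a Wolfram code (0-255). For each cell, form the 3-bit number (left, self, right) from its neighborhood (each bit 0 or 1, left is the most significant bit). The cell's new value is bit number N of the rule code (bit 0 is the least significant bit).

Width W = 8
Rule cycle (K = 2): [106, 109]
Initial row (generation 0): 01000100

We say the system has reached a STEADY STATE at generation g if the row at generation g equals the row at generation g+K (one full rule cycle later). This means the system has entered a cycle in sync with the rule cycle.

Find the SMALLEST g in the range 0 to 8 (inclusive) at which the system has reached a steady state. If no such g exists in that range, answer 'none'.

Answer: none

Derivation:
Gen 0: 01000100
Gen 1 (rule 106): 10001000
Gen 2 (rule 109): 10101011
Gen 3 (rule 106): 01010111
Gen 4 (rule 109): 01111101
Gen 5 (rule 106): 11000110
Gen 6 (rule 109): 11010110
Gen 7 (rule 106): 11101110
Gen 8 (rule 109): 10111010
Gen 9 (rule 106): 01101100
Gen 10 (rule 109): 01111101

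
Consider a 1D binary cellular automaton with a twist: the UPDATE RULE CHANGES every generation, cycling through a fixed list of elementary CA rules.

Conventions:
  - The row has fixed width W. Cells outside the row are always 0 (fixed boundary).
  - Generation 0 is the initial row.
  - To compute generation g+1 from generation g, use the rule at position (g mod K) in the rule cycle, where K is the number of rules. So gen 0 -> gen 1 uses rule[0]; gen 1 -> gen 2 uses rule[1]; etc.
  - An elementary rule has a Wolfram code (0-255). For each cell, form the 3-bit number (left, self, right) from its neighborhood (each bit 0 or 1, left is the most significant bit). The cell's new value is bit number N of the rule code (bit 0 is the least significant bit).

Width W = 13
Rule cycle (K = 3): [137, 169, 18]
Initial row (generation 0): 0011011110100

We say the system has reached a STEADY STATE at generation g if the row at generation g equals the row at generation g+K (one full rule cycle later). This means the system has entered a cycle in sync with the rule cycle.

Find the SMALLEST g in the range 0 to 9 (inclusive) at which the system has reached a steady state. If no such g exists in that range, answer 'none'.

Gen 0: 0011011110100
Gen 1 (rule 137): 1010011100001
Gen 2 (rule 169): 0100011001100
Gen 3 (rule 18): 1010100110010
Gen 4 (rule 137): 0000000100000
Gen 5 (rule 169): 1111110001111
Gen 6 (rule 18): 0000001010000
Gen 7 (rule 137): 1111100000111
Gen 8 (rule 169): 1111001110110
Gen 9 (rule 18): 0000110000001
Gen 10 (rule 137): 1110100111100
Gen 11 (rule 169): 1101000111001
Gen 12 (rule 18): 0000101000110

Answer: none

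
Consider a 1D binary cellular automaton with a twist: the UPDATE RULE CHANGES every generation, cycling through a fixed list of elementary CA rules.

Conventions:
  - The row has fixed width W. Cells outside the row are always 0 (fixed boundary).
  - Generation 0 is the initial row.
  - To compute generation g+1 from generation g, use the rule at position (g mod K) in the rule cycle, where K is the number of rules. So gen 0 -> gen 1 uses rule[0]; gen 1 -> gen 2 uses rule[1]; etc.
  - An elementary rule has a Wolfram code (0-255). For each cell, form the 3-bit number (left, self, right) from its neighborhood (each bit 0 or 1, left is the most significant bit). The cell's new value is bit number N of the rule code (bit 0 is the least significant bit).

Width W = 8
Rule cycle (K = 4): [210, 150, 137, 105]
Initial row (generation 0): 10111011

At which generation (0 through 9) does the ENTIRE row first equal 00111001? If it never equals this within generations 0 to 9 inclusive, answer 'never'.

Answer: never

Derivation:
Gen 0: 10111011
Gen 1 (rule 210): 00011001
Gen 2 (rule 150): 00100111
Gen 3 (rule 137): 10000110
Gen 4 (rule 105): 00110110
Gen 5 (rule 210): 01010011
Gen 6 (rule 150): 11011100
Gen 7 (rule 137): 10011001
Gen 8 (rule 105): 00011000
Gen 9 (rule 210): 00101100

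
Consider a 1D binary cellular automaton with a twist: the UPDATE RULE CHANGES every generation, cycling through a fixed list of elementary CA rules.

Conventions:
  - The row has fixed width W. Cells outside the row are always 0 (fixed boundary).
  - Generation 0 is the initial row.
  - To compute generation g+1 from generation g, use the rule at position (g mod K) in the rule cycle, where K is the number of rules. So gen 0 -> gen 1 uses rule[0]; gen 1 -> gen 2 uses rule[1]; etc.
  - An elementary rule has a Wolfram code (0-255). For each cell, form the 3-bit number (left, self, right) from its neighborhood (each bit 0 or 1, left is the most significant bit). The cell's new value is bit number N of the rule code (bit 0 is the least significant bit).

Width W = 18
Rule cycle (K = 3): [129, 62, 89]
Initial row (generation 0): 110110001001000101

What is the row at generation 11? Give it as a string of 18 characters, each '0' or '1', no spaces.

Answer: 110000000000001000

Derivation:
Gen 0: 110110001001000101
Gen 1 (rule 129): 000000100000010000
Gen 2 (rule 62): 000001110000111000
Gen 3 (rule 89): 111101011110101111
Gen 4 (rule 129): 011000001100000110
Gen 5 (rule 62): 110100011010001101
Gen 6 (rule 89): 110011011001101100
Gen 7 (rule 129): 000000000000000001
Gen 8 (rule 62): 000000000000000011
Gen 9 (rule 89): 111111111111111011
Gen 10 (rule 129): 011111111111110000
Gen 11 (rule 62): 110000000000001000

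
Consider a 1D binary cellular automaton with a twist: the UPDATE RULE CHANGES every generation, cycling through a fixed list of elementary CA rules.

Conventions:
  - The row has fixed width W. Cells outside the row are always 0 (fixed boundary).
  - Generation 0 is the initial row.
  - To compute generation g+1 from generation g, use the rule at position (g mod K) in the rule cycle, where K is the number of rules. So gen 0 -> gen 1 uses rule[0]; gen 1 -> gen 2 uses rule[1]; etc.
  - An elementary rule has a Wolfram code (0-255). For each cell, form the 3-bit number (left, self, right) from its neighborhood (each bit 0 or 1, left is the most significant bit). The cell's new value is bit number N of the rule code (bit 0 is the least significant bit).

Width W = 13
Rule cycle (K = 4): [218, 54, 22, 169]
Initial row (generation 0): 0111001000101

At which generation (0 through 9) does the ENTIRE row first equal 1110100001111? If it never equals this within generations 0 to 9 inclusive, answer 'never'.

Gen 0: 0111001000101
Gen 1 (rule 218): 1111110101000
Gen 2 (rule 54): 0000001111100
Gen 3 (rule 22): 0000010000010
Gen 4 (rule 169): 1111000111000
Gen 5 (rule 218): 1111101111100
Gen 6 (rule 54): 0000010000010
Gen 7 (rule 22): 0000111000111
Gen 8 (rule 169): 1110110010110
Gen 9 (rule 218): 1110111100111

Answer: never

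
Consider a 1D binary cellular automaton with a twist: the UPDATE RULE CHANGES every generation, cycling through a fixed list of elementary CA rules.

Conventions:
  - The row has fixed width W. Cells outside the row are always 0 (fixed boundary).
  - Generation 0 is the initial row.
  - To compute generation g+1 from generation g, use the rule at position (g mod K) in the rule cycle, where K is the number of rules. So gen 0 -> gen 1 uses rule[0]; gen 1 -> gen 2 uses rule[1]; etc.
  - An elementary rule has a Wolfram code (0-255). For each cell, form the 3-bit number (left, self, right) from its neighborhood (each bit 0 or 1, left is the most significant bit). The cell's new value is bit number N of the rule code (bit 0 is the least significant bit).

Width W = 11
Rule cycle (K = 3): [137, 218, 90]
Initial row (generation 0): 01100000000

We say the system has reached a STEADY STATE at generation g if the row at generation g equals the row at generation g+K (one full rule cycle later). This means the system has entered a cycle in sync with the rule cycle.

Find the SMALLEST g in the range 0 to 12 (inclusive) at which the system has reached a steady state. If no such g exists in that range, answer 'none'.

Gen 0: 01100000000
Gen 1 (rule 137): 01001111111
Gen 2 (rule 218): 10111111111
Gen 3 (rule 90): 00100000001
Gen 4 (rule 137): 10001111100
Gen 5 (rule 218): 01011111110
Gen 6 (rule 90): 10010000011
Gen 7 (rule 137): 00000111010
Gen 8 (rule 218): 00001111001
Gen 9 (rule 90): 00011001110
Gen 10 (rule 137): 11010001100
Gen 11 (rule 218): 11001011110
Gen 12 (rule 90): 11110010011
Gen 13 (rule 137): 11100000010
Gen 14 (rule 218): 11110000101
Gen 15 (rule 90): 10011001000

Answer: none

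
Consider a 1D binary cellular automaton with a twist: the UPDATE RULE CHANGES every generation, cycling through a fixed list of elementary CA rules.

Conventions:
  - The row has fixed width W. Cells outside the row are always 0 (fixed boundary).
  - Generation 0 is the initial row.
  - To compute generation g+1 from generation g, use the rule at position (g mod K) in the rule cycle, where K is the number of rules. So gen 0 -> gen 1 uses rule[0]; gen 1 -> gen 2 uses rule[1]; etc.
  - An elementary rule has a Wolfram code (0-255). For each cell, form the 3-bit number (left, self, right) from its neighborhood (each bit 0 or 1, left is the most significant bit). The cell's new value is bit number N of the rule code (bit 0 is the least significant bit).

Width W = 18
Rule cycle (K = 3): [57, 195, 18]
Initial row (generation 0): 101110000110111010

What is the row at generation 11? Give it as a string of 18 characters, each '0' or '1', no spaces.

Gen 0: 101110000110111010
Gen 1 (rule 57): 011001110101100101
Gen 2 (rule 195): 101010110000101000
Gen 3 (rule 18): 000000001001000100
Gen 4 (rule 57): 111111100100110011
Gen 5 (rule 195): 011111101001010101
Gen 6 (rule 18): 100000000110000000
Gen 7 (rule 57): 011111110101111111
Gen 8 (rule 195): 101111110000111111
Gen 9 (rule 18): 000000001001000000
Gen 10 (rule 57): 111111100100111111
Gen 11 (rule 195): 011111101001011111

Answer: 011111101001011111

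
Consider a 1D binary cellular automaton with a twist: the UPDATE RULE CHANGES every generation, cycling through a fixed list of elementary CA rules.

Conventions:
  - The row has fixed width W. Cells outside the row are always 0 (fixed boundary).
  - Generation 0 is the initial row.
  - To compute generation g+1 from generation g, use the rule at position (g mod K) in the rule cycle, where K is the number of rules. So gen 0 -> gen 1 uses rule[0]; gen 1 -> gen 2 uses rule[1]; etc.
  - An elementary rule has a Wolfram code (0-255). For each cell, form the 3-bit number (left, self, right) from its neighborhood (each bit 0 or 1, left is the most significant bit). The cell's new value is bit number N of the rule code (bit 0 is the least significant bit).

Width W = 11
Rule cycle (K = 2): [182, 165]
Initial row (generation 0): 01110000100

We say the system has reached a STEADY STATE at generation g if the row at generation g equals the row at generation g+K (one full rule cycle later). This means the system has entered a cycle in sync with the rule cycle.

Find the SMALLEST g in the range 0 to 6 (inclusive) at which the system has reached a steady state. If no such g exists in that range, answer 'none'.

Gen 0: 01110000100
Gen 1 (rule 182): 10101001110
Gen 2 (rule 165): 11111000100
Gen 3 (rule 182): 01110101110
Gen 4 (rule 165): 00101110100
Gen 5 (rule 182): 01110101110
Gen 6 (rule 165): 00101110100
Gen 7 (rule 182): 01110101110
Gen 8 (rule 165): 00101110100

Answer: 3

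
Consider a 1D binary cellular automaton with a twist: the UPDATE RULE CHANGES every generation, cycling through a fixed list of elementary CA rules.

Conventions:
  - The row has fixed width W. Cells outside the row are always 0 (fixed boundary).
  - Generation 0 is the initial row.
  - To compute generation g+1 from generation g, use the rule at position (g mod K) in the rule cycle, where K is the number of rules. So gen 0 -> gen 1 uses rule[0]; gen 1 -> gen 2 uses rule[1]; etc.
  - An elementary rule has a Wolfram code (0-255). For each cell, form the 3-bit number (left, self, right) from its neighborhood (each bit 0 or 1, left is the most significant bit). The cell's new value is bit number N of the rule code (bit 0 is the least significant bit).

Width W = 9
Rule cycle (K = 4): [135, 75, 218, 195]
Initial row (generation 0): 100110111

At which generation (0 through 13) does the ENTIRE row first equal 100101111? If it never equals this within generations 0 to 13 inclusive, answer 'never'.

Answer: never

Derivation:
Gen 0: 100110111
Gen 1 (rule 135): 101000010
Gen 2 (rule 75): 000011100
Gen 3 (rule 218): 000111110
Gen 4 (rule 195): 111011110
Gen 5 (rule 135): 010001100
Gen 6 (rule 75): 100111101
Gen 7 (rule 218): 011111100
Gen 8 (rule 195): 101111101
Gen 9 (rule 135): 100111001
Gen 10 (rule 75): 001101010
Gen 11 (rule 218): 011100001
Gen 12 (rule 195): 101101110
Gen 13 (rule 135): 100000100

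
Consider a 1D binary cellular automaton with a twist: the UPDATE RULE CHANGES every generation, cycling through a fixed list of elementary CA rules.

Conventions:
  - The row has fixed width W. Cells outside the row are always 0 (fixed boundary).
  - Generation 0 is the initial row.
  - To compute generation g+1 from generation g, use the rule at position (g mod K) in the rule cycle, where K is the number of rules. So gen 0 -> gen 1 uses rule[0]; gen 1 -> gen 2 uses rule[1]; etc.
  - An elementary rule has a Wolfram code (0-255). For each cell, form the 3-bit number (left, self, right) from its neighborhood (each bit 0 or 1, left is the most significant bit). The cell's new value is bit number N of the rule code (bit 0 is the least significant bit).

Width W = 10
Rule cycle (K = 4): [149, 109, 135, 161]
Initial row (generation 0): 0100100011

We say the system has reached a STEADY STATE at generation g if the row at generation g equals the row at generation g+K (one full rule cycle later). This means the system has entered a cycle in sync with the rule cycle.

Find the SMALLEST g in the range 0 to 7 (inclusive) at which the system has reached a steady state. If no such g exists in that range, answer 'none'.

Gen 0: 0100100011
Gen 1 (rule 149): 0110111000
Gen 2 (rule 109): 0111101011
Gen 3 (rule 135): 1011001000
Gen 4 (rule 161): 0100000011
Gen 5 (rule 149): 0111111000
Gen 6 (rule 109): 0100001011
Gen 7 (rule 135): 1101111000
Gen 8 (rule 161): 0010110011
Gen 9 (rule 149): 1010001000
Gen 10 (rule 109): 1110101011
Gen 11 (rule 135): 0100101000

Answer: none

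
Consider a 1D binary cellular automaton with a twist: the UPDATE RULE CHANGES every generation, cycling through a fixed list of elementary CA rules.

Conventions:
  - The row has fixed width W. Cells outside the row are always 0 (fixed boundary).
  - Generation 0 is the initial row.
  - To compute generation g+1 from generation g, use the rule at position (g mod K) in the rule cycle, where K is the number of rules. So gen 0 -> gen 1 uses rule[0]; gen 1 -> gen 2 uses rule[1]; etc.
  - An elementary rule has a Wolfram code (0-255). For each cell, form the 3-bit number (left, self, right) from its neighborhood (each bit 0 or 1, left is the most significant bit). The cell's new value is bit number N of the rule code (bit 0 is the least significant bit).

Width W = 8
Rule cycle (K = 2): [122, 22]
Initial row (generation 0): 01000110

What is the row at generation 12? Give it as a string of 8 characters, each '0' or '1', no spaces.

Answer: 11011111

Derivation:
Gen 0: 01000110
Gen 1 (rule 122): 10101111
Gen 2 (rule 22): 10100000
Gen 3 (rule 122): 01010000
Gen 4 (rule 22): 11011000
Gen 5 (rule 122): 11111100
Gen 6 (rule 22): 00000010
Gen 7 (rule 122): 00000101
Gen 8 (rule 22): 00001101
Gen 9 (rule 122): 00011110
Gen 10 (rule 22): 00100001
Gen 11 (rule 122): 01010010
Gen 12 (rule 22): 11011111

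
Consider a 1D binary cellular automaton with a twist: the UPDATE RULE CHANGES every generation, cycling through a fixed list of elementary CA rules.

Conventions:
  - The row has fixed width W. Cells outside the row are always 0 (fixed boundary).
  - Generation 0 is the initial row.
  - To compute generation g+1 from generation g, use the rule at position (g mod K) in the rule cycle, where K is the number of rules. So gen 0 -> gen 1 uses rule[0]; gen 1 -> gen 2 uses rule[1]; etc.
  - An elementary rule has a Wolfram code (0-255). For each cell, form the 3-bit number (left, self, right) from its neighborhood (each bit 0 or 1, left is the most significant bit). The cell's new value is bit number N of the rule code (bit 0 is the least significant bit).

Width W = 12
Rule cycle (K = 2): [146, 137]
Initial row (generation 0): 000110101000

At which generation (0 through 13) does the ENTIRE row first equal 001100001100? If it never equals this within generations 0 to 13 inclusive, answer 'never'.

Gen 0: 000110101000
Gen 1 (rule 146): 001000000100
Gen 2 (rule 137): 100011110001
Gen 3 (rule 146): 010101101010
Gen 4 (rule 137): 000001000000
Gen 5 (rule 146): 000010100000
Gen 6 (rule 137): 111000001111
Gen 7 (rule 146): 010100010110
Gen 8 (rule 137): 000001000100
Gen 9 (rule 146): 000010101010
Gen 10 (rule 137): 111000000000
Gen 11 (rule 146): 010100000000
Gen 12 (rule 137): 000001111111
Gen 13 (rule 146): 000010111110

Answer: never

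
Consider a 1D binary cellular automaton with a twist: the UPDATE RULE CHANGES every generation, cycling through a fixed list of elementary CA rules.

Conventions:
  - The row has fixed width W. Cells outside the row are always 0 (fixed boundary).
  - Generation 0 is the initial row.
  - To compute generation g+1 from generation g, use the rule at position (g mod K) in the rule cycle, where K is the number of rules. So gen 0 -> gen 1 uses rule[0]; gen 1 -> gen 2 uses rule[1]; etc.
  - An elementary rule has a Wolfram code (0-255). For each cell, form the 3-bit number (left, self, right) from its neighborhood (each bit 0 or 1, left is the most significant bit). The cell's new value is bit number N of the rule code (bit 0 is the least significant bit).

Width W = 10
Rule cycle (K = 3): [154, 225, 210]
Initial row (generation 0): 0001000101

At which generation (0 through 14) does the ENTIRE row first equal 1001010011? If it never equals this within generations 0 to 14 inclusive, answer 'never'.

Answer: 2

Derivation:
Gen 0: 0001000101
Gen 1 (rule 154): 0010101000
Gen 2 (rule 225): 1001010011
Gen 3 (rule 210): 0110001101
Gen 4 (rule 154): 1101011000
Gen 5 (rule 225): 0110101011
Gen 6 (rule 210): 1010000001
Gen 7 (rule 154): 0001000010
Gen 8 (rule 225): 1100011000
Gen 9 (rule 210): 0110101100
Gen 10 (rule 154): 1100001010
Gen 11 (rule 225): 0101100100
Gen 12 (rule 210): 1000111010
Gen 13 (rule 154): 0101110001
Gen 14 (rule 225): 0010110100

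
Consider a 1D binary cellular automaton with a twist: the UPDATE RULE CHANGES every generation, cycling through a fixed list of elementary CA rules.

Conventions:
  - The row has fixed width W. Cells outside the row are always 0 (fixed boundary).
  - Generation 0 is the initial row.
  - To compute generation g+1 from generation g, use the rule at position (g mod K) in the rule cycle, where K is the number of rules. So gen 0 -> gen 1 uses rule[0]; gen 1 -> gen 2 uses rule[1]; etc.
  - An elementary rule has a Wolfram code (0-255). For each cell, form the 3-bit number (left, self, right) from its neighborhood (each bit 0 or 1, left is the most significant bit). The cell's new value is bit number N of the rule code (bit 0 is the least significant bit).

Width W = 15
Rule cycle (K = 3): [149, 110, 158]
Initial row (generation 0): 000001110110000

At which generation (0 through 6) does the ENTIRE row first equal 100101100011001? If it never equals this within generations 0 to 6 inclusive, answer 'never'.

Answer: 2

Derivation:
Gen 0: 000001110110000
Gen 1 (rule 149): 111100100001111
Gen 2 (rule 110): 100101100011001
Gen 3 (rule 158): 111101010110111
Gen 4 (rule 149): 011001010000010
Gen 5 (rule 110): 111011110000110
Gen 6 (rule 158): 110011101001101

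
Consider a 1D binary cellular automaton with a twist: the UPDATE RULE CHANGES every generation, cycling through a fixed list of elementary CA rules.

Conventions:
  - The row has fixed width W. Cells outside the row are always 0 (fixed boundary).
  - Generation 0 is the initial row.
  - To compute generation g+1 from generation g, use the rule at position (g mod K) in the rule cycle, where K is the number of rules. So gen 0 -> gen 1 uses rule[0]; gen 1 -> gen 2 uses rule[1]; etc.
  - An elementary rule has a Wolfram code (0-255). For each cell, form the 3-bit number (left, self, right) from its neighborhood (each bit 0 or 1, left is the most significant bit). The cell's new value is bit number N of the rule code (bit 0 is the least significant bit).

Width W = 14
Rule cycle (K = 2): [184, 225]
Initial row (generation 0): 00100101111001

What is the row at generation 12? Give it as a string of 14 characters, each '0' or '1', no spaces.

Answer: 01111000011001

Derivation:
Gen 0: 00100101111001
Gen 1 (rule 184): 00010011110100
Gen 2 (rule 225): 11000001111001
Gen 3 (rule 184): 10100001110100
Gen 4 (rule 225): 01001100111001
Gen 5 (rule 184): 00101010110100
Gen 6 (rule 225): 10010101011001
Gen 7 (rule 184): 01001010110100
Gen 8 (rule 225): 00000101011001
Gen 9 (rule 184): 00000010110100
Gen 10 (rule 225): 11111001011001
Gen 11 (rule 184): 11110100110100
Gen 12 (rule 225): 01111000011001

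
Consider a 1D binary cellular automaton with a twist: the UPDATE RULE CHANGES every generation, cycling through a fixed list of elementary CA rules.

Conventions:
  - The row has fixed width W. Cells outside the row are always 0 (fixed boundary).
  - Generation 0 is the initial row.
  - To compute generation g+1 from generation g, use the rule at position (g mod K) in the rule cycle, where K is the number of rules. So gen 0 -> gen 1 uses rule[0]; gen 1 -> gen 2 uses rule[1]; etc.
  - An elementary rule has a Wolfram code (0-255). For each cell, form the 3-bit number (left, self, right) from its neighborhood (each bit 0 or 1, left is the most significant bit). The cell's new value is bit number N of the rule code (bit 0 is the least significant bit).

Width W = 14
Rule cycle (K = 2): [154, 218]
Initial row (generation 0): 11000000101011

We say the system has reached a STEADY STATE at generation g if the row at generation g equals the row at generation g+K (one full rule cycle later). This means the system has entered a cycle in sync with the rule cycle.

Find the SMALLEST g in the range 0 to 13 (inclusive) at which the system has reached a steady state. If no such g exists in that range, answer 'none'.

Answer: 10

Derivation:
Gen 0: 11000000101011
Gen 1 (rule 154): 10100001000010
Gen 2 (rule 218): 00010010100101
Gen 3 (rule 154): 00101100011000
Gen 4 (rule 218): 01001110111100
Gen 5 (rule 154): 10111100111010
Gen 6 (rule 218): 00111111111001
Gen 7 (rule 154): 01111111110110
Gen 8 (rule 218): 11111111110111
Gen 9 (rule 154): 11111111100110
Gen 10 (rule 218): 11111111111111
Gen 11 (rule 154): 11111111111110
Gen 12 (rule 218): 11111111111111
Gen 13 (rule 154): 11111111111110
Gen 14 (rule 218): 11111111111111
Gen 15 (rule 154): 11111111111110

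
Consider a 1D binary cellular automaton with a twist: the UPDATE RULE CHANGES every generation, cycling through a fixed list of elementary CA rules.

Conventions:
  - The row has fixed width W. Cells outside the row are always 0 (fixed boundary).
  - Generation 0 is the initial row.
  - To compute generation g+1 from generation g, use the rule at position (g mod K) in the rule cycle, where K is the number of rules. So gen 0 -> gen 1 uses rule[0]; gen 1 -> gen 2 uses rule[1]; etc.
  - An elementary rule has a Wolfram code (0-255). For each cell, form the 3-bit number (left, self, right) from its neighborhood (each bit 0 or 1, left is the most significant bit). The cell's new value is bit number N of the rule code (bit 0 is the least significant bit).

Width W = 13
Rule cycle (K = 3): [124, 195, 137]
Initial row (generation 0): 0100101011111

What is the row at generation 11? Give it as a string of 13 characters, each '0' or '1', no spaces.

Gen 0: 0100101011111
Gen 1 (rule 124): 0110111110001
Gen 2 (rule 195): 1010011110110
Gen 3 (rule 137): 0000011100100
Gen 4 (rule 124): 0000010110110
Gen 5 (rule 195): 1111100010010
Gen 6 (rule 137): 1111001000000
Gen 7 (rule 124): 1001101100000
Gen 8 (rule 195): 0010100101111
Gen 9 (rule 137): 1000000001110
Gen 10 (rule 124): 1100000001011
Gen 11 (rule 195): 0101111110001

Answer: 0101111110001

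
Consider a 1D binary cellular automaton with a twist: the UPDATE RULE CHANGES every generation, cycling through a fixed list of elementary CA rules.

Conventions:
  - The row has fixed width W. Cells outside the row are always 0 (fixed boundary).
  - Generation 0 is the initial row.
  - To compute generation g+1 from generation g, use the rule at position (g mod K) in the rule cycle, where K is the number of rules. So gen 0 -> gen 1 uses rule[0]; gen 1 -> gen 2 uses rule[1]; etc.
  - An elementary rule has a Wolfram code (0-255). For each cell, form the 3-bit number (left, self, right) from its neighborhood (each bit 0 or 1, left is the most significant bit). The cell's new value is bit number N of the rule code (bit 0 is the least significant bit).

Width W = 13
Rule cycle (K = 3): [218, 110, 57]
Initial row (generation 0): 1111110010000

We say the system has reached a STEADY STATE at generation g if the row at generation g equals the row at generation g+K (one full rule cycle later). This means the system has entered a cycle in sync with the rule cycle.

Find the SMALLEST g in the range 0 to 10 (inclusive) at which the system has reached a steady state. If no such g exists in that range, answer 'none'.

Gen 0: 1111110010000
Gen 1 (rule 218): 1111111101000
Gen 2 (rule 110): 1000000111000
Gen 3 (rule 57): 0111110100111
Gen 4 (rule 218): 1111110011111
Gen 5 (rule 110): 1000010110001
Gen 6 (rule 57): 0111001101100
Gen 7 (rule 218): 1111111101110
Gen 8 (rule 110): 1000000111010
Gen 9 (rule 57): 0111110100101
Gen 10 (rule 218): 1111110011000
Gen 11 (rule 110): 1000010111000
Gen 12 (rule 57): 0111001100111
Gen 13 (rule 218): 1111111111111

Answer: none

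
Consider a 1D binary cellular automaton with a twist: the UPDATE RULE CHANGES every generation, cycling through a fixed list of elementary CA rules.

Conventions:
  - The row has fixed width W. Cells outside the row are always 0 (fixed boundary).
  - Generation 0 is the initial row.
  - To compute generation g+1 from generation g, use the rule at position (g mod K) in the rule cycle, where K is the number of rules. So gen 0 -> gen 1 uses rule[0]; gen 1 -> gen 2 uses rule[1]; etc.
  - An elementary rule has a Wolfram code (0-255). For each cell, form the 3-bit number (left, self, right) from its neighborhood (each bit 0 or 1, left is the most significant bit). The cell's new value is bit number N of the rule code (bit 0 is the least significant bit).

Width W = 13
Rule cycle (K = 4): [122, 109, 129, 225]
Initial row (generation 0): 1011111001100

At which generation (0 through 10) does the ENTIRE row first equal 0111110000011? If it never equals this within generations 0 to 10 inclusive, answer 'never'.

Answer: never

Derivation:
Gen 0: 1011111001100
Gen 1 (rule 122): 0110001111110
Gen 2 (rule 109): 0110101000010
Gen 3 (rule 129): 0000000011000
Gen 4 (rule 225): 1111111001011
Gen 5 (rule 122): 1000001110111
Gen 6 (rule 109): 1011101011101
Gen 7 (rule 129): 0001000001000
Gen 8 (rule 225): 1100011100011
Gen 9 (rule 122): 1110110110111
Gen 10 (rule 109): 1011111111101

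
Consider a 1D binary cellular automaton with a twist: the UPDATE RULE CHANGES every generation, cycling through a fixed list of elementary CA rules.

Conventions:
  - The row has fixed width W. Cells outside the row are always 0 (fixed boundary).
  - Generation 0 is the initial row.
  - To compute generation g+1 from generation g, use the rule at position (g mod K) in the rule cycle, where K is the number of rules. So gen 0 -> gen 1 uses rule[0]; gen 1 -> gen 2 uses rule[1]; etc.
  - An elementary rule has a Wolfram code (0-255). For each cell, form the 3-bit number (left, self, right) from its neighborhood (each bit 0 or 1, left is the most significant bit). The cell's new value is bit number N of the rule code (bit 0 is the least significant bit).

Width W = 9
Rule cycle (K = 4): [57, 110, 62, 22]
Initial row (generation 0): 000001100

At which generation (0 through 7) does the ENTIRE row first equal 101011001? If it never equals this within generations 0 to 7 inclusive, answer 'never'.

Answer: 6

Derivation:
Gen 0: 000001100
Gen 1 (rule 57): 111101011
Gen 2 (rule 110): 100111111
Gen 3 (rule 62): 111100000
Gen 4 (rule 22): 000010000
Gen 5 (rule 57): 111001111
Gen 6 (rule 110): 101011001
Gen 7 (rule 62): 111110111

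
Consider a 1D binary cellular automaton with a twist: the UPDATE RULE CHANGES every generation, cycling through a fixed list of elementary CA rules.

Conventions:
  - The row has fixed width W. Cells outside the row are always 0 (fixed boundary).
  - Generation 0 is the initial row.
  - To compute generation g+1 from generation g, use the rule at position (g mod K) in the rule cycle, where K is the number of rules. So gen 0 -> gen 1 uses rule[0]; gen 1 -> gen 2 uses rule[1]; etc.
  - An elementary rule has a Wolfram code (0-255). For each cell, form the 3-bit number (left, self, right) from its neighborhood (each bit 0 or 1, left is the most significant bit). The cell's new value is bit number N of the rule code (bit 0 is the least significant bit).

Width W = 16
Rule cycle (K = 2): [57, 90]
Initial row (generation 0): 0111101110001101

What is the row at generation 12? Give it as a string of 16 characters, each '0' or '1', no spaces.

Gen 0: 0111101110001101
Gen 1 (rule 57): 0100011001101010
Gen 2 (rule 90): 1010111111100001
Gen 3 (rule 57): 0101100000011100
Gen 4 (rule 90): 1001110000110110
Gen 5 (rule 57): 0101001110101101
Gen 6 (rule 90): 1000111010001100
Gen 7 (rule 57): 0110100101101011
Gen 8 (rule 90): 1110011001100011
Gen 9 (rule 57): 1001010101011010
Gen 10 (rule 90): 0110000000011001
Gen 11 (rule 57): 0101111111010100
Gen 12 (rule 90): 1001000001000010

Answer: 1001000001000010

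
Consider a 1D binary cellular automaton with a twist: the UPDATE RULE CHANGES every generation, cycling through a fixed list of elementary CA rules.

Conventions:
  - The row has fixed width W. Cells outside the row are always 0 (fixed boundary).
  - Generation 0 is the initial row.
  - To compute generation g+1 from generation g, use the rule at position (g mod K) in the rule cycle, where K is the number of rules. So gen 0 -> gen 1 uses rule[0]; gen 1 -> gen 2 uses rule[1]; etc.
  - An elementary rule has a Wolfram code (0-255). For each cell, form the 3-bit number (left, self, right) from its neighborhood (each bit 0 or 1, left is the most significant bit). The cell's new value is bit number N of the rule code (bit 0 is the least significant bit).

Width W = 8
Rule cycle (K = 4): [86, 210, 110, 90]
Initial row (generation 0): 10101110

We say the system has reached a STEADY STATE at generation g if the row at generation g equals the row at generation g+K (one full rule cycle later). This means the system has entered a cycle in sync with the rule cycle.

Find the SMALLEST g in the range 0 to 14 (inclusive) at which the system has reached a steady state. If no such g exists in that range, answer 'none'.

Gen 0: 10101110
Gen 1 (rule 86): 10100011
Gen 2 (rule 210): 00010101
Gen 3 (rule 110): 00111111
Gen 4 (rule 90): 01100001
Gen 5 (rule 86): 10110011
Gen 6 (rule 210): 00011101
Gen 7 (rule 110): 00110111
Gen 8 (rule 90): 01110101
Gen 9 (rule 86): 10010101
Gen 10 (rule 210): 01100000
Gen 11 (rule 110): 11100000
Gen 12 (rule 90): 10110000
Gen 13 (rule 86): 10011000
Gen 14 (rule 210): 01101100
Gen 15 (rule 110): 11111100
Gen 16 (rule 90): 10000110
Gen 17 (rule 86): 11001011
Gen 18 (rule 210): 01110001

Answer: none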